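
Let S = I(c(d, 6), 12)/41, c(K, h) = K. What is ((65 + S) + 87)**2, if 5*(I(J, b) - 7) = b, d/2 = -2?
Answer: 973876849/42025 ≈ 23174.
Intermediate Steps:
d = -4 (d = 2*(-2) = -4)
I(J, b) = 7 + b/5
S = 47/205 (S = (7 + (1/5)*12)/41 = (7 + 12/5)*(1/41) = (47/5)*(1/41) = 47/205 ≈ 0.22927)
((65 + S) + 87)**2 = ((65 + 47/205) + 87)**2 = (13372/205 + 87)**2 = (31207/205)**2 = 973876849/42025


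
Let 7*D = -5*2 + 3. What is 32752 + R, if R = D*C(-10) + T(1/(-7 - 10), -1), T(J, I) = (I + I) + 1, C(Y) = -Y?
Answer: 32741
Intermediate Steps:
T(J, I) = 1 + 2*I (T(J, I) = 2*I + 1 = 1 + 2*I)
D = -1 (D = (-5*2 + 3)/7 = (-10 + 3)/7 = (1/7)*(-7) = -1)
R = -11 (R = -(-1)*(-10) + (1 + 2*(-1)) = -1*10 + (1 - 2) = -10 - 1 = -11)
32752 + R = 32752 - 11 = 32741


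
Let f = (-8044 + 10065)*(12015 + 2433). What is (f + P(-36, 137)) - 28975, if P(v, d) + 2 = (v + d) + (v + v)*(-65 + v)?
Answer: 29177804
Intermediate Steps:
P(v, d) = -2 + d + v + 2*v*(-65 + v) (P(v, d) = -2 + ((v + d) + (v + v)*(-65 + v)) = -2 + ((d + v) + (2*v)*(-65 + v)) = -2 + ((d + v) + 2*v*(-65 + v)) = -2 + (d + v + 2*v*(-65 + v)) = -2 + d + v + 2*v*(-65 + v))
f = 29199408 (f = 2021*14448 = 29199408)
(f + P(-36, 137)) - 28975 = (29199408 + (-2 + 137 - 129*(-36) + 2*(-36)**2)) - 28975 = (29199408 + (-2 + 137 + 4644 + 2*1296)) - 28975 = (29199408 + (-2 + 137 + 4644 + 2592)) - 28975 = (29199408 + 7371) - 28975 = 29206779 - 28975 = 29177804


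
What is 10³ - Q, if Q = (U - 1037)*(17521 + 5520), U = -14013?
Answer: 346768050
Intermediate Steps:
Q = -346767050 (Q = (-14013 - 1037)*(17521 + 5520) = -15050*23041 = -346767050)
10³ - Q = 10³ - 1*(-346767050) = 1000 + 346767050 = 346768050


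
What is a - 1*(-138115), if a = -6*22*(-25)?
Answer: 141415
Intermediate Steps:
a = 3300 (a = -132*(-25) = 3300)
a - 1*(-138115) = 3300 - 1*(-138115) = 3300 + 138115 = 141415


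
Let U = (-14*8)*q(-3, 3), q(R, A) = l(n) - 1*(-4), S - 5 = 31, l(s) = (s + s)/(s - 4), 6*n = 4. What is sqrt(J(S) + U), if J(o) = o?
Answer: 6*I*sqrt(255)/5 ≈ 19.162*I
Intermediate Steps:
n = 2/3 (n = (1/6)*4 = 2/3 ≈ 0.66667)
l(s) = 2*s/(-4 + s) (l(s) = (2*s)/(-4 + s) = 2*s/(-4 + s))
S = 36 (S = 5 + 31 = 36)
q(R, A) = 18/5 (q(R, A) = 2*(2/3)/(-4 + 2/3) - 1*(-4) = 2*(2/3)/(-10/3) + 4 = 2*(2/3)*(-3/10) + 4 = -2/5 + 4 = 18/5)
U = -2016/5 (U = -14*8*(18/5) = -112*18/5 = -2016/5 ≈ -403.20)
sqrt(J(S) + U) = sqrt(36 - 2016/5) = sqrt(-1836/5) = 6*I*sqrt(255)/5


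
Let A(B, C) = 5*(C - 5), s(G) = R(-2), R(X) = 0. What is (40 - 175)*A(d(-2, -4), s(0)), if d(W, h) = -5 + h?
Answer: 3375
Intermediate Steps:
s(G) = 0
A(B, C) = -25 + 5*C (A(B, C) = 5*(-5 + C) = -25 + 5*C)
(40 - 175)*A(d(-2, -4), s(0)) = (40 - 175)*(-25 + 5*0) = -135*(-25 + 0) = -135*(-25) = 3375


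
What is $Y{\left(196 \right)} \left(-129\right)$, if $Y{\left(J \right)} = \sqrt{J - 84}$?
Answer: $- 516 \sqrt{7} \approx -1365.2$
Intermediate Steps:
$Y{\left(J \right)} = \sqrt{-84 + J}$
$Y{\left(196 \right)} \left(-129\right) = \sqrt{-84 + 196} \left(-129\right) = \sqrt{112} \left(-129\right) = 4 \sqrt{7} \left(-129\right) = - 516 \sqrt{7}$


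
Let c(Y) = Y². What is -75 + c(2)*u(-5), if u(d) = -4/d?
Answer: -359/5 ≈ -71.800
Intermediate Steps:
-75 + c(2)*u(-5) = -75 + 2²*(-4/(-5)) = -75 + 4*(-4*(-⅕)) = -75 + 4*(⅘) = -75 + 16/5 = -359/5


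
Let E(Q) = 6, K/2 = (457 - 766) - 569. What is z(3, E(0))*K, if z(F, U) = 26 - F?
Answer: -40388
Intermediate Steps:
K = -1756 (K = 2*((457 - 766) - 569) = 2*(-309 - 569) = 2*(-878) = -1756)
z(3, E(0))*K = (26 - 1*3)*(-1756) = (26 - 3)*(-1756) = 23*(-1756) = -40388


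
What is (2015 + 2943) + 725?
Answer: 5683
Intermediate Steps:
(2015 + 2943) + 725 = 4958 + 725 = 5683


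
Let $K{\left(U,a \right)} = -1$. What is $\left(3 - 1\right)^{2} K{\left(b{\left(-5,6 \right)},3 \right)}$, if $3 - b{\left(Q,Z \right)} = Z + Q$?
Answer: $-4$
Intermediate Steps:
$b{\left(Q,Z \right)} = 3 - Q - Z$ ($b{\left(Q,Z \right)} = 3 - \left(Z + Q\right) = 3 - \left(Q + Z\right) = 3 - Q - Z$)
$\left(3 - 1\right)^{2} K{\left(b{\left(-5,6 \right)},3 \right)} = \left(3 - 1\right)^{2} \left(-1\right) = 2^{2} \left(-1\right) = 4 \left(-1\right) = -4$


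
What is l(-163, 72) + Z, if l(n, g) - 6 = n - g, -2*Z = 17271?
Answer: -17729/2 ≈ -8864.5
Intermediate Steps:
Z = -17271/2 (Z = -1/2*17271 = -17271/2 ≈ -8635.5)
l(n, g) = 6 + n - g (l(n, g) = 6 + (n - g) = 6 + n - g)
l(-163, 72) + Z = (6 - 163 - 1*72) - 17271/2 = (6 - 163 - 72) - 17271/2 = -229 - 17271/2 = -17729/2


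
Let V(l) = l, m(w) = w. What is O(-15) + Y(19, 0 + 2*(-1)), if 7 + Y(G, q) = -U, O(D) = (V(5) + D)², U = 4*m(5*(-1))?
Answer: 113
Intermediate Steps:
U = -20 (U = 4*(5*(-1)) = 4*(-5) = -20)
O(D) = (5 + D)²
Y(G, q) = 13 (Y(G, q) = -7 - 1*(-20) = -7 + 20 = 13)
O(-15) + Y(19, 0 + 2*(-1)) = (5 - 15)² + 13 = (-10)² + 13 = 100 + 13 = 113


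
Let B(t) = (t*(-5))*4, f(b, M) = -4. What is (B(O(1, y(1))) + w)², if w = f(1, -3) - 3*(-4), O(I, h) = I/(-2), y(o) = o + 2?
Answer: 324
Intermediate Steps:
y(o) = 2 + o
O(I, h) = -I/2 (O(I, h) = I*(-½) = -I/2)
w = 8 (w = -4 - 3*(-4) = -4 + 12 = 8)
B(t) = -20*t (B(t) = -5*t*4 = -20*t)
(B(O(1, y(1))) + w)² = (-(-10) + 8)² = (-20*(-½) + 8)² = (10 + 8)² = 18² = 324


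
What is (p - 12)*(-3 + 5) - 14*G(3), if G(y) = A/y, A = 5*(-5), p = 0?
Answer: 278/3 ≈ 92.667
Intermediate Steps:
A = -25
G(y) = -25/y
(p - 12)*(-3 + 5) - 14*G(3) = (0 - 12)*(-3 + 5) - (-350)/3 = -12*2 - (-350)/3 = -24 - 14*(-25/3) = -24 + 350/3 = 278/3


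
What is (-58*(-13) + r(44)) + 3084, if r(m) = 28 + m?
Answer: 3910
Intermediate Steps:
(-58*(-13) + r(44)) + 3084 = (-58*(-13) + (28 + 44)) + 3084 = (754 + 72) + 3084 = 826 + 3084 = 3910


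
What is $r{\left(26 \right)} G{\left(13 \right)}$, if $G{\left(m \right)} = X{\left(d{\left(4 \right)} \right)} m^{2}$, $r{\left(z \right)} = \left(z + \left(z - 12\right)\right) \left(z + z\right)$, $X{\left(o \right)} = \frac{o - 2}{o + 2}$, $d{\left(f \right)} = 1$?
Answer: $- \frac{351520}{3} \approx -1.1717 \cdot 10^{5}$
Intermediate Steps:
$X{\left(o \right)} = \frac{-2 + o}{2 + o}$
$r{\left(z \right)} = 2 z \left(-12 + 2 z\right)$ ($r{\left(z \right)} = \left(z + \left(z - 12\right)\right) 2 z = \left(z + \left(-12 + z\right)\right) 2 z = \left(-12 + 2 z\right) 2 z = 2 z \left(-12 + 2 z\right)$)
$G{\left(m \right)} = - \frac{m^{2}}{3}$ ($G{\left(m \right)} = \frac{-2 + 1}{2 + 1} m^{2} = \frac{1}{3} \left(-1\right) m^{2} = - \frac{m^{2}}{3}$)
$r{\left(26 \right)} G{\left(13 \right)} = 4 \cdot 26 \left(-6 + 26\right) \left(- \frac{13^{2}}{3}\right) = 4 \cdot 26 \cdot 20 \left(\left(- \frac{1}{3}\right) 169\right) = 2080 \left(- \frac{169}{3}\right) = - \frac{351520}{3}$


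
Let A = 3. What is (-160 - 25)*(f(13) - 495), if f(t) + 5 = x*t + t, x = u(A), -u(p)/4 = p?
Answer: 118955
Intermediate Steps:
u(p) = -4*p
x = -12 (x = -4*3 = -12)
f(t) = -5 - 11*t (f(t) = -5 + (-12*t + t) = -5 - 11*t)
(-160 - 25)*(f(13) - 495) = (-160 - 25)*((-5 - 11*13) - 495) = -185*((-5 - 143) - 495) = -185*(-148 - 495) = -185*(-643) = 118955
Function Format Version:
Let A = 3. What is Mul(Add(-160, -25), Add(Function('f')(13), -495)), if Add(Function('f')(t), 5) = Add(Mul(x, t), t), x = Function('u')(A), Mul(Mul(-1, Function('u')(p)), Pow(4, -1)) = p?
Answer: 118955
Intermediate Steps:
Function('u')(p) = Mul(-4, p)
x = -12 (x = Mul(-4, 3) = -12)
Function('f')(t) = Add(-5, Mul(-11, t)) (Function('f')(t) = Add(-5, Add(Mul(-12, t), t)) = Add(-5, Mul(-11, t)))
Mul(Add(-160, -25), Add(Function('f')(13), -495)) = Mul(Add(-160, -25), Add(Add(-5, Mul(-11, 13)), -495)) = Mul(-185, Add(Add(-5, -143), -495)) = Mul(-185, Add(-148, -495)) = Mul(-185, -643) = 118955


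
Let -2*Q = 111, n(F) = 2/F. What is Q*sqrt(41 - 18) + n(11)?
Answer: 2/11 - 111*sqrt(23)/2 ≈ -265.99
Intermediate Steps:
Q = -111/2 (Q = -1/2*111 = -111/2 ≈ -55.500)
Q*sqrt(41 - 18) + n(11) = -111*sqrt(41 - 18)/2 + 2/11 = -111*sqrt(23)/2 + 2*(1/11) = -111*sqrt(23)/2 + 2/11 = 2/11 - 111*sqrt(23)/2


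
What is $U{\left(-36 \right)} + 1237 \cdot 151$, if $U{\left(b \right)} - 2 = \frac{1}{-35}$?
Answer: $\frac{6537614}{35} \approx 1.8679 \cdot 10^{5}$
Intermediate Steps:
$U{\left(b \right)} = \frac{69}{35}$ ($U{\left(b \right)} = 2 + \frac{1}{-35} = 2 - \frac{1}{35} = \frac{69}{35}$)
$U{\left(-36 \right)} + 1237 \cdot 151 = \frac{69}{35} + 1237 \cdot 151 = \frac{69}{35} + 186787 = \frac{6537614}{35}$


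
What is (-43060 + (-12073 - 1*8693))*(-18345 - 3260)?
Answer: 1378960730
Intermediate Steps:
(-43060 + (-12073 - 1*8693))*(-18345 - 3260) = (-43060 + (-12073 - 8693))*(-21605) = (-43060 - 20766)*(-21605) = -63826*(-21605) = 1378960730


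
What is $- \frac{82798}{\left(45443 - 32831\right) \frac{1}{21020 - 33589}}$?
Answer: $\frac{520344031}{6306} \approx 82516.0$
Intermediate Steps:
$- \frac{82798}{\left(45443 - 32831\right) \frac{1}{21020 - 33589}} = - \frac{82798}{12612 \frac{1}{-12569}} = - \frac{82798}{12612 \left(- \frac{1}{12569}\right)} = - \frac{82798}{- \frac{12612}{12569}} = \left(-82798\right) \left(- \frac{12569}{12612}\right) = \frac{520344031}{6306}$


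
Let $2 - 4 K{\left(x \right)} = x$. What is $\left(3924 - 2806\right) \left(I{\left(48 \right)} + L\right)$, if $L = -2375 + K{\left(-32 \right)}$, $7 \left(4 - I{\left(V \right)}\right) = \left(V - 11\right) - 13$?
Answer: $- \frac{18515757}{7} \approx -2.6451 \cdot 10^{6}$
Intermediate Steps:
$K{\left(x \right)} = \frac{1}{2} - \frac{x}{4}$
$I{\left(V \right)} = \frac{52}{7} - \frac{V}{7}$ ($I{\left(V \right)} = 4 - \frac{\left(V - 11\right) - 13}{7} = 4 - \frac{\left(-11 + V\right) - 13}{7} = 4 - \frac{-24 + V}{7} = 4 - \left(- \frac{24}{7} + \frac{V}{7}\right) = \frac{52}{7} - \frac{V}{7}$)
$L = - \frac{4733}{2}$ ($L = -2375 + \left(\frac{1}{2} - -8\right) = -2375 + \left(\frac{1}{2} + 8\right) = -2375 + \frac{17}{2} = - \frac{4733}{2} \approx -2366.5$)
$\left(3924 - 2806\right) \left(I{\left(48 \right)} + L\right) = \left(3924 - 2806\right) \left(\left(\frac{52}{7} - \frac{48}{7}\right) - \frac{4733}{2}\right) = 1118 \left(\left(\frac{52}{7} - \frac{48}{7}\right) - \frac{4733}{2}\right) = 1118 \left(\frac{4}{7} - \frac{4733}{2}\right) = 1118 \left(- \frac{33123}{14}\right) = - \frac{18515757}{7}$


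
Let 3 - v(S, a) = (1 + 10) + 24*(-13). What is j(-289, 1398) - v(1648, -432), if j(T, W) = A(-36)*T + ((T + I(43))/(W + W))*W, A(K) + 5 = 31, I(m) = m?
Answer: -7941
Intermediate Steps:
A(K) = 26 (A(K) = -5 + 31 = 26)
v(S, a) = 304 (v(S, a) = 3 - ((1 + 10) + 24*(-13)) = 3 - (11 - 312) = 3 - 1*(-301) = 3 + 301 = 304)
j(T, W) = 43/2 + 53*T/2 (j(T, W) = 26*T + ((T + 43)/(W + W))*W = 26*T + ((43 + T)/((2*W)))*W = 26*T + ((43 + T)*(1/(2*W)))*W = 26*T + ((43 + T)/(2*W))*W = 26*T + (43/2 + T/2) = 43/2 + 53*T/2)
j(-289, 1398) - v(1648, -432) = (43/2 + (53/2)*(-289)) - 1*304 = (43/2 - 15317/2) - 304 = -7637 - 304 = -7941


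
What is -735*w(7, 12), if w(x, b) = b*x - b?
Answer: -52920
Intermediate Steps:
w(x, b) = -b + b*x
-735*w(7, 12) = -8820*(-1 + 7) = -8820*6 = -735*72 = -52920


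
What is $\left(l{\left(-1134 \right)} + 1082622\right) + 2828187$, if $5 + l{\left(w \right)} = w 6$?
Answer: $3904000$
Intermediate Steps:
$l{\left(w \right)} = -5 + 6 w$ ($l{\left(w \right)} = -5 + w 6 = -5 + 6 w$)
$\left(l{\left(-1134 \right)} + 1082622\right) + 2828187 = \left(\left(-5 + 6 \left(-1134\right)\right) + 1082622\right) + 2828187 = \left(\left(-5 - 6804\right) + 1082622\right) + 2828187 = \left(-6809 + 1082622\right) + 2828187 = 1075813 + 2828187 = 3904000$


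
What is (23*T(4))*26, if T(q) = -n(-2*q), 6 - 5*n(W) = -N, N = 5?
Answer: -6578/5 ≈ -1315.6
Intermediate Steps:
n(W) = 11/5 (n(W) = 6/5 - (-1)*5/5 = 6/5 - 1/5*(-5) = 6/5 + 1 = 11/5)
T(q) = -11/5 (T(q) = -1*11/5 = -11/5)
(23*T(4))*26 = (23*(-11/5))*26 = -253/5*26 = -6578/5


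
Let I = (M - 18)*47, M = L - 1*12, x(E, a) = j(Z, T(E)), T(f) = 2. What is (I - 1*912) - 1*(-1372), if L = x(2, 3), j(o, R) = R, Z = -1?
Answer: -856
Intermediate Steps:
x(E, a) = 2
L = 2
M = -10 (M = 2 - 1*12 = 2 - 12 = -10)
I = -1316 (I = (-10 - 18)*47 = -28*47 = -1316)
(I - 1*912) - 1*(-1372) = (-1316 - 1*912) - 1*(-1372) = (-1316 - 912) + 1372 = -2228 + 1372 = -856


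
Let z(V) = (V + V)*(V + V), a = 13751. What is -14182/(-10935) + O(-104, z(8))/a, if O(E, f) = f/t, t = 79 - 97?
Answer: 194861162/150367185 ≈ 1.2959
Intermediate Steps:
t = -18
z(V) = 4*V² (z(V) = (2*V)*(2*V) = 4*V²)
O(E, f) = -f/18 (O(E, f) = f/(-18) = f*(-1/18) = -f/18)
-14182/(-10935) + O(-104, z(8))/a = -14182/(-10935) - 2*8²/9/13751 = -14182*(-1/10935) - 2*64/9*(1/13751) = 14182/10935 - 1/18*256*(1/13751) = 14182/10935 - 128/9*1/13751 = 14182/10935 - 128/123759 = 194861162/150367185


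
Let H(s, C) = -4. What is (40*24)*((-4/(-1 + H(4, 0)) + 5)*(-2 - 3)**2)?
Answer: 139200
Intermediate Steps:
(40*24)*((-4/(-1 + H(4, 0)) + 5)*(-2 - 3)**2) = (40*24)*((-4/(-1 - 4) + 5)*(-2 - 3)**2) = 960*((-4/(-5) + 5)*(-5)**2) = 960*((-4*(-1/5) + 5)*25) = 960*((4/5 + 5)*25) = 960*((29/5)*25) = 960*145 = 139200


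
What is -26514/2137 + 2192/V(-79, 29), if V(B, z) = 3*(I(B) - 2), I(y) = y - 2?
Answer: -11286290/532113 ≈ -21.210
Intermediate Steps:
I(y) = -2 + y
V(B, z) = -12 + 3*B (V(B, z) = 3*((-2 + B) - 2) = 3*(-4 + B) = -12 + 3*B)
-26514/2137 + 2192/V(-79, 29) = -26514/2137 + 2192/(-12 + 3*(-79)) = -26514*1/2137 + 2192/(-12 - 237) = -26514/2137 + 2192/(-249) = -26514/2137 + 2192*(-1/249) = -26514/2137 - 2192/249 = -11286290/532113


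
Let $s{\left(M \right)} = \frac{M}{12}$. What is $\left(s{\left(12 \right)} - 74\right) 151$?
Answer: $-11023$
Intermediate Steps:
$s{\left(M \right)} = \frac{M}{12}$ ($s{\left(M \right)} = M \frac{1}{12} = \frac{M}{12}$)
$\left(s{\left(12 \right)} - 74\right) 151 = \left(\frac{1}{12} \cdot 12 - 74\right) 151 = \left(1 - 74\right) 151 = \left(-73\right) 151 = -11023$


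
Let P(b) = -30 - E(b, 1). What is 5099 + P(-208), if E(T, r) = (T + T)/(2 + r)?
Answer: 15623/3 ≈ 5207.7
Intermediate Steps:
E(T, r) = 2*T/(2 + r) (E(T, r) = (2*T)/(2 + r) = 2*T/(2 + r))
P(b) = -30 - 2*b/3 (P(b) = -30 - 2*b/(2 + 1) = -30 - 2*b/3)
5099 + P(-208) = 5099 + (-30 - ⅔*(-208)) = 5099 + (-30 + 416/3) = 5099 + 326/3 = 15623/3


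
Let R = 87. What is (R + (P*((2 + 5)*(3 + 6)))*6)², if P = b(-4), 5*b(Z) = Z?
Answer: 1159929/25 ≈ 46397.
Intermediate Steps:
b(Z) = Z/5
P = -⅘ (P = (⅕)*(-4) = -⅘ ≈ -0.80000)
(R + (P*((2 + 5)*(3 + 6)))*6)² = (87 - 4*(2 + 5)*(3 + 6)/5*6)² = (87 - 28*9/5*6)² = (87 - ⅘*63*6)² = (87 - 252/5*6)² = (87 - 1512/5)² = (-1077/5)² = 1159929/25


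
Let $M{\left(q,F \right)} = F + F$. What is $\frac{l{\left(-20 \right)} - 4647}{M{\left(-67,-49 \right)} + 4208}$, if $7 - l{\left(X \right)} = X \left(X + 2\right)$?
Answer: $- \frac{500}{411} \approx -1.2165$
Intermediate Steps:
$l{\left(X \right)} = 7 - X \left(2 + X\right)$ ($l{\left(X \right)} = 7 - X \left(X + 2\right) = 7 - X \left(2 + X\right)$)
$M{\left(q,F \right)} = 2 F$
$\frac{l{\left(-20 \right)} - 4647}{M{\left(-67,-49 \right)} + 4208} = \frac{\left(7 - \left(-20\right)^{2} - -40\right) - 4647}{2 \left(-49\right) + 4208} = \frac{\left(7 - 400 + 40\right) - 4647}{-98 + 4208} = \frac{\left(7 - 400 + 40\right) - 4647}{4110} = \left(-353 - 4647\right) \frac{1}{4110} = \left(-5000\right) \frac{1}{4110} = - \frac{500}{411}$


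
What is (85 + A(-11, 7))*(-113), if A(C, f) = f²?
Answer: -15142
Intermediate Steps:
(85 + A(-11, 7))*(-113) = (85 + 7²)*(-113) = (85 + 49)*(-113) = 134*(-113) = -15142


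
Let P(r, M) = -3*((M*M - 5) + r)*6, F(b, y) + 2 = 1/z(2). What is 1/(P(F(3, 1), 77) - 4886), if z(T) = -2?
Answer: -1/111473 ≈ -8.9708e-6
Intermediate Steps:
F(b, y) = -5/2 (F(b, y) = -2 + 1/(-2) = -2 - 1/2 = -5/2)
P(r, M) = 90 - 18*r - 18*M**2 (P(r, M) = -3*((M**2 - 5) + r)*6 = -3*((-5 + M**2) + r)*6 = -3*(-5 + r + M**2)*6 = (15 - 3*r - 3*M**2)*6 = 90 - 18*r - 18*M**2)
1/(P(F(3, 1), 77) - 4886) = 1/((90 - 18*(-5/2) - 18*77**2) - 4886) = 1/((90 + 45 - 18*5929) - 4886) = 1/((90 + 45 - 106722) - 4886) = 1/(-106587 - 4886) = 1/(-111473) = -1/111473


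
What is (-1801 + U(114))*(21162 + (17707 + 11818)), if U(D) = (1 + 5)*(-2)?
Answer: -91895531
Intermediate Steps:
U(D) = -12 (U(D) = 6*(-2) = -12)
(-1801 + U(114))*(21162 + (17707 + 11818)) = (-1801 - 12)*(21162 + (17707 + 11818)) = -1813*(21162 + 29525) = -1813*50687 = -91895531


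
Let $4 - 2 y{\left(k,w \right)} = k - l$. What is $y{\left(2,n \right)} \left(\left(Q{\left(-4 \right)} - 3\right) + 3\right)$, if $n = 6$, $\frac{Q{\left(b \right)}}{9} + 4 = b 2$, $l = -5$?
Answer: $162$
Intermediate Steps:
$Q{\left(b \right)} = -36 + 18 b$ ($Q{\left(b \right)} = -36 + 9 b 2 = -36 + 9 \cdot 2 b = -36 + 18 b$)
$y{\left(k,w \right)} = - \frac{1}{2} - \frac{k}{2}$ ($y{\left(k,w \right)} = 2 - \frac{k - -5}{2} = 2 - \frac{k + 5}{2} = 2 - \frac{5 + k}{2} = 2 - \left(\frac{5}{2} + \frac{k}{2}\right) = - \frac{1}{2} - \frac{k}{2}$)
$y{\left(2,n \right)} \left(\left(Q{\left(-4 \right)} - 3\right) + 3\right) = \left(- \frac{1}{2} - 1\right) \left(\left(\left(-36 + 18 \left(-4\right)\right) - 3\right) + 3\right) = \left(- \frac{1}{2} - 1\right) \left(\left(\left(-36 - 72\right) - 3\right) + 3\right) = - \frac{3 \left(\left(-108 - 3\right) + 3\right)}{2} = - \frac{3 \left(-111 + 3\right)}{2} = \left(- \frac{3}{2}\right) \left(-108\right) = 162$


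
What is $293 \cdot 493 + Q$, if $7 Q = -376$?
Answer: $\frac{1010767}{7} \approx 1.444 \cdot 10^{5}$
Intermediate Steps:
$Q = - \frac{376}{7}$ ($Q = \frac{1}{7} \left(-376\right) = - \frac{376}{7} \approx -53.714$)
$293 \cdot 493 + Q = 293 \cdot 493 - \frac{376}{7} = 144449 - \frac{376}{7} = \frac{1010767}{7}$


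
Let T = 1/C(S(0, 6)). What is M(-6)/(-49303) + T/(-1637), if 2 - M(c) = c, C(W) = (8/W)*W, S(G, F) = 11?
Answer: -154071/645672088 ≈ -0.00023862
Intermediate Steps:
C(W) = 8
M(c) = 2 - c
T = ⅛ (T = 1/8 = ⅛ ≈ 0.12500)
M(-6)/(-49303) + T/(-1637) = (2 - 1*(-6))/(-49303) + (⅛)/(-1637) = (2 + 6)*(-1/49303) + (⅛)*(-1/1637) = 8*(-1/49303) - 1/13096 = -8/49303 - 1/13096 = -154071/645672088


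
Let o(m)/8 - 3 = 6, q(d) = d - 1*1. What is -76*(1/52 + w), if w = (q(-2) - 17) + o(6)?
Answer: -51395/13 ≈ -3953.5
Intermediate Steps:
q(d) = -1 + d (q(d) = d - 1 = -1 + d)
o(m) = 72 (o(m) = 24 + 8*6 = 24 + 48 = 72)
w = 52 (w = ((-1 - 2) - 17) + 72 = (-3 - 17) + 72 = -20 + 72 = 52)
-76*(1/52 + w) = -76*(1/52 + 52) = -76*2705/52 = -51395/13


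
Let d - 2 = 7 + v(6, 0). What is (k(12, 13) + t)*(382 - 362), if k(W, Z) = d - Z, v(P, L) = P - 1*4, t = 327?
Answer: 6500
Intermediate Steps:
v(P, L) = -4 + P (v(P, L) = P - 4 = -4 + P)
d = 11 (d = 2 + (7 + (-4 + 6)) = 2 + (7 + 2) = 2 + 9 = 11)
k(W, Z) = 11 - Z
(k(12, 13) + t)*(382 - 362) = ((11 - 1*13) + 327)*(382 - 362) = ((11 - 13) + 327)*20 = (-2 + 327)*20 = 325*20 = 6500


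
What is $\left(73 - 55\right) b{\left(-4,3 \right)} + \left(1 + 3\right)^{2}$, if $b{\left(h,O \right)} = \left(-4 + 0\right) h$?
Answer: $304$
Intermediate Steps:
$b{\left(h,O \right)} = - 4 h$
$\left(73 - 55\right) b{\left(-4,3 \right)} + \left(1 + 3\right)^{2} = \left(73 - 55\right) \left(\left(-4\right) \left(-4\right)\right) + \left(1 + 3\right)^{2} = \left(73 - 55\right) 16 + 4^{2} = 18 \cdot 16 + 16 = 288 + 16 = 304$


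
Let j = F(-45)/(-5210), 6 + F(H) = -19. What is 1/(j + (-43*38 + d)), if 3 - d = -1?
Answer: -1042/1698455 ≈ -0.00061350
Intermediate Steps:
d = 4 (d = 3 - 1*(-1) = 3 + 1 = 4)
F(H) = -25 (F(H) = -6 - 19 = -25)
j = 5/1042 (j = -25/(-5210) = -25*(-1/5210) = 5/1042 ≈ 0.0047985)
1/(j + (-43*38 + d)) = 1/(5/1042 + (-43*38 + 4)) = 1/(5/1042 + (-1634 + 4)) = 1/(5/1042 - 1630) = 1/(-1698455/1042) = -1042/1698455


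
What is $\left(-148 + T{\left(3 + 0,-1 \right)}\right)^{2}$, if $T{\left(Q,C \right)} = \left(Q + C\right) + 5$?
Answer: $19881$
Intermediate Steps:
$T{\left(Q,C \right)} = 5 + C + Q$ ($T{\left(Q,C \right)} = \left(C + Q\right) + 5 = 5 + C + Q$)
$\left(-148 + T{\left(3 + 0,-1 \right)}\right)^{2} = \left(-148 + \left(5 - 1 + \left(3 + 0\right)\right)\right)^{2} = \left(-148 + \left(5 - 1 + 3\right)\right)^{2} = \left(-148 + 7\right)^{2} = \left(-141\right)^{2} = 19881$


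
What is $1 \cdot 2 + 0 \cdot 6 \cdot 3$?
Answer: $2$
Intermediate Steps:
$1 \cdot 2 + 0 \cdot 6 \cdot 3 = 2 + 0 \cdot 3 = 2 + 0 = 2$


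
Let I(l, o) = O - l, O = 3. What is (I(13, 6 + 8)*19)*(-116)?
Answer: 22040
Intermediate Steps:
I(l, o) = 3 - l
(I(13, 6 + 8)*19)*(-116) = ((3 - 1*13)*19)*(-116) = ((3 - 13)*19)*(-116) = -10*19*(-116) = -190*(-116) = 22040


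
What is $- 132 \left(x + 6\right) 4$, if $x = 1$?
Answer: $-3696$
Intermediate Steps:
$- 132 \left(x + 6\right) 4 = - 132 \left(1 + 6\right) 4 = - 132 \cdot 7 \cdot 4 = \left(-132\right) 28 = -3696$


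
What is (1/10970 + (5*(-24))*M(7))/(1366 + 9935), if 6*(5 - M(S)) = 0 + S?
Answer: -5046199/123971970 ≈ -0.040704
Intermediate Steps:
M(S) = 5 - S/6 (M(S) = 5 - (0 + S)/6 = 5 - S/6)
(1/10970 + (5*(-24))*M(7))/(1366 + 9935) = (1/10970 + (5*(-24))*(5 - 1/6*7))/(1366 + 9935) = (1/10970 - 120*(5 - 7/6))/11301 = (1/10970 - 120*23/6)*(1/11301) = (1/10970 - 460)*(1/11301) = -5046199/10970*1/11301 = -5046199/123971970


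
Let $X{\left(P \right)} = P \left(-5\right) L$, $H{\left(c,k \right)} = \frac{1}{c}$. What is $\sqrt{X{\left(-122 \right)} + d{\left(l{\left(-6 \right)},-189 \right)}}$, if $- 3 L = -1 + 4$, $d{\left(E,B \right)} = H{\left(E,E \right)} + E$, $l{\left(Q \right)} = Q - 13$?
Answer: $\frac{12 i \sqrt{1577}}{19} \approx 25.081 i$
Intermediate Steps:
$l{\left(Q \right)} = -13 + Q$
$d{\left(E,B \right)} = E + \frac{1}{E}$ ($d{\left(E,B \right)} = \frac{1}{E} + E = E + \frac{1}{E}$)
$L = -1$ ($L = - \frac{-1 + 4}{3} = \left(- \frac{1}{3}\right) 3 = -1$)
$X{\left(P \right)} = 5 P$ ($X{\left(P \right)} = P \left(-5\right) \left(-1\right) = - 5 P \left(-1\right) = 5 P$)
$\sqrt{X{\left(-122 \right)} + d{\left(l{\left(-6 \right)},-189 \right)}} = \sqrt{5 \left(-122\right) + \left(\left(-13 - 6\right) + \frac{1}{-13 - 6}\right)} = \sqrt{-610 - \left(19 - \frac{1}{-19}\right)} = \sqrt{-610 - \frac{362}{19}} = \sqrt{- \frac{11952}{19}} = \frac{12 i \sqrt{1577}}{19}$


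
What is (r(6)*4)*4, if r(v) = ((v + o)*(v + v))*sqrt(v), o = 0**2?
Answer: 1152*sqrt(6) ≈ 2821.8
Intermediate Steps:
o = 0
r(v) = 2*v**(5/2) (r(v) = ((v + 0)*(v + v))*sqrt(v) = (v*(2*v))*sqrt(v) = (2*v**2)*sqrt(v) = 2*v**(5/2))
(r(6)*4)*4 = ((2*6**(5/2))*4)*4 = ((2*(36*sqrt(6)))*4)*4 = ((72*sqrt(6))*4)*4 = (288*sqrt(6))*4 = 1152*sqrt(6)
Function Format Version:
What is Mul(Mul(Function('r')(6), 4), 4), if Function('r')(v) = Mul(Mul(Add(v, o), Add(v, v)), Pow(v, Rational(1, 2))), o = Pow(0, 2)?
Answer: Mul(1152, Pow(6, Rational(1, 2))) ≈ 2821.8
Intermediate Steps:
o = 0
Function('r')(v) = Mul(2, Pow(v, Rational(5, 2))) (Function('r')(v) = Mul(Mul(Add(v, 0), Add(v, v)), Pow(v, Rational(1, 2))) = Mul(Mul(v, Mul(2, v)), Pow(v, Rational(1, 2))) = Mul(Mul(2, Pow(v, 2)), Pow(v, Rational(1, 2))) = Mul(2, Pow(v, Rational(5, 2))))
Mul(Mul(Function('r')(6), 4), 4) = Mul(Mul(Mul(2, Pow(6, Rational(5, 2))), 4), 4) = Mul(Mul(Mul(2, Mul(36, Pow(6, Rational(1, 2)))), 4), 4) = Mul(Mul(Mul(72, Pow(6, Rational(1, 2))), 4), 4) = Mul(Mul(288, Pow(6, Rational(1, 2))), 4) = Mul(1152, Pow(6, Rational(1, 2)))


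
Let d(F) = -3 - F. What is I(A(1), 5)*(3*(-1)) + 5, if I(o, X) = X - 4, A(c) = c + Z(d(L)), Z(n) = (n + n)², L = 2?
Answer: 2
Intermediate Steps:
Z(n) = 4*n² (Z(n) = (2*n)² = 4*n²)
A(c) = 100 + c (A(c) = c + 4*(-3 - 1*2)² = c + 4*(-3 - 2)² = c + 4*(-5)² = c + 4*25 = c + 100 = 100 + c)
I(o, X) = -4 + X
I(A(1), 5)*(3*(-1)) + 5 = (-4 + 5)*(3*(-1)) + 5 = 1*(-3) + 5 = -3 + 5 = 2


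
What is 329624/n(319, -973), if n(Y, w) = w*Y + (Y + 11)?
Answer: -329624/310057 ≈ -1.0631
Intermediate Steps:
n(Y, w) = 11 + Y + Y*w (n(Y, w) = Y*w + (11 + Y) = 11 + Y + Y*w)
329624/n(319, -973) = 329624/(11 + 319 + 319*(-973)) = 329624/(11 + 319 - 310387) = 329624/(-310057) = 329624*(-1/310057) = -329624/310057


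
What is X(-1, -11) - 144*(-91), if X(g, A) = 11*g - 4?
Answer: 13089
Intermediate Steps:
X(g, A) = -4 + 11*g
X(-1, -11) - 144*(-91) = (-4 + 11*(-1)) - 144*(-91) = (-4 - 11) + 13104 = -15 + 13104 = 13089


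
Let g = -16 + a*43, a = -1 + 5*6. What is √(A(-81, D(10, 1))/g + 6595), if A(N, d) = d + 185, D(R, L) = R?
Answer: 4*√624627865/1231 ≈ 81.211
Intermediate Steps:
a = 29 (a = -1 + 30 = 29)
g = 1231 (g = -16 + 29*43 = -16 + 1247 = 1231)
A(N, d) = 185 + d
√(A(-81, D(10, 1))/g + 6595) = √((185 + 10)/1231 + 6595) = √(195*(1/1231) + 6595) = √(195/1231 + 6595) = √(8118640/1231) = 4*√624627865/1231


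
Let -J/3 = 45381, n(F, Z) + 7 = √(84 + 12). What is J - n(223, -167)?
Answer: -136136 - 4*√6 ≈ -1.3615e+5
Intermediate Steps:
n(F, Z) = -7 + 4*√6 (n(F, Z) = -7 + √(84 + 12) = -7 + √96 = -7 + 4*√6)
J = -136143 (J = -3*45381 = -136143)
J - n(223, -167) = -136143 - (-7 + 4*√6) = -136143 + (7 - 4*√6) = -136136 - 4*√6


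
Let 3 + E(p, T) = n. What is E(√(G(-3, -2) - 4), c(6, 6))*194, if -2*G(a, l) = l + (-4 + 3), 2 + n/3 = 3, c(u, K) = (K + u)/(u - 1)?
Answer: 0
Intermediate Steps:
c(u, K) = (K + u)/(-1 + u)
n = 3 (n = -6 + 3*3 = -6 + 9 = 3)
G(a, l) = ½ - l/2 (G(a, l) = -(l + (-4 + 3))/2 = -(l - 1)/2 = -(-1 + l)/2 = ½ - l/2)
E(p, T) = 0 (E(p, T) = -3 + 3 = 0)
E(√(G(-3, -2) - 4), c(6, 6))*194 = 0*194 = 0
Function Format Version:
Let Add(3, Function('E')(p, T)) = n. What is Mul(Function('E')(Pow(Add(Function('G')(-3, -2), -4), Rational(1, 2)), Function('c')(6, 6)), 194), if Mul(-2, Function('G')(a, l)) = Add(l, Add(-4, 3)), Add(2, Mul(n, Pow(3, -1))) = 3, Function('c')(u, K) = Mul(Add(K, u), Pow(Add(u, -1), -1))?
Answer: 0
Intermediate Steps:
Function('c')(u, K) = Mul(Pow(Add(-1, u), -1), Add(K, u)) (Function('c')(u, K) = Mul(Add(K, u), Pow(Add(-1, u), -1)) = Mul(Pow(Add(-1, u), -1), Add(K, u)))
n = 3 (n = Add(-6, Mul(3, 3)) = Add(-6, 9) = 3)
Function('G')(a, l) = Add(Rational(1, 2), Mul(Rational(-1, 2), l)) (Function('G')(a, l) = Mul(Rational(-1, 2), Add(l, Add(-4, 3))) = Mul(Rational(-1, 2), Add(l, -1)) = Mul(Rational(-1, 2), Add(-1, l)) = Add(Rational(1, 2), Mul(Rational(-1, 2), l)))
Function('E')(p, T) = 0 (Function('E')(p, T) = Add(-3, 3) = 0)
Mul(Function('E')(Pow(Add(Function('G')(-3, -2), -4), Rational(1, 2)), Function('c')(6, 6)), 194) = Mul(0, 194) = 0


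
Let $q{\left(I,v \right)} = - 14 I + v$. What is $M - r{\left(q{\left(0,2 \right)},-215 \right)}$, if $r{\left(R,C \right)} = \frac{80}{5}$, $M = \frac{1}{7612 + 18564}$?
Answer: $- \frac{418815}{26176} \approx -16.0$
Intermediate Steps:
$q{\left(I,v \right)} = v - 14 I$
$M = \frac{1}{26176} \approx 3.8203 \cdot 10^{-5}$
$r{\left(R,C \right)} = 16$ ($r{\left(R,C \right)} = 80 \cdot \frac{1}{5} = 16$)
$M - r{\left(q{\left(0,2 \right)},-215 \right)} = \frac{1}{26176} - 16 = - \frac{418815}{26176}$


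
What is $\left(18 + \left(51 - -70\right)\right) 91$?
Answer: $12649$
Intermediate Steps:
$\left(18 + \left(51 - -70\right)\right) 91 = \left(18 + \left(51 + 70\right)\right) 91 = \left(18 + 121\right) 91 = 139 \cdot 91 = 12649$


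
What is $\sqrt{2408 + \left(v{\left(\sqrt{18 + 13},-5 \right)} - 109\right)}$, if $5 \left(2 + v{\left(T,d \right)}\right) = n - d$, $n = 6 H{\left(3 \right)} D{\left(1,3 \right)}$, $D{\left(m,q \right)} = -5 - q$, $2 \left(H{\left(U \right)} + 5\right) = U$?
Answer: $\frac{\sqrt{58290}}{5} \approx 48.287$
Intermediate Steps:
$H{\left(U \right)} = -5 + \frac{U}{2}$
$n = 168$ ($n = 6 \left(-5 + \frac{1}{2} \cdot 3\right) \left(-5 - 3\right) = 6 \left(-5 + \frac{3}{2}\right) \left(-5 - 3\right) = 6 \left(\left(- \frac{7}{2}\right) \left(-8\right)\right) = 6 \cdot 28 = 168$)
$v{\left(T,d \right)} = \frac{158}{5} - \frac{d}{5}$ ($v{\left(T,d \right)} = -2 + \frac{168 - d}{5} = -2 - \left(- \frac{168}{5} + \frac{d}{5}\right) = \frac{158}{5} - \frac{d}{5}$)
$\sqrt{2408 + \left(v{\left(\sqrt{18 + 13},-5 \right)} - 109\right)} = \sqrt{2408 + \left(\left(\frac{158}{5} - -1\right) - 109\right)} = \sqrt{2408 + \left(\left(\frac{158}{5} + 1\right) - 109\right)} = \sqrt{2408 + \left(\frac{163}{5} - 109\right)} = \sqrt{2408 - \frac{382}{5}} = \sqrt{\frac{11658}{5}} = \frac{\sqrt{58290}}{5}$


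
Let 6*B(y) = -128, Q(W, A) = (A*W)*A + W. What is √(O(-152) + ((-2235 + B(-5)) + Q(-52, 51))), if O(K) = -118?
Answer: I*√1239105/3 ≈ 371.05*I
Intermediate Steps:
Q(W, A) = W + W*A² (Q(W, A) = W*A² + W = W + W*A²)
B(y) = -64/3 (B(y) = (⅙)*(-128) = -64/3)
√(O(-152) + ((-2235 + B(-5)) + Q(-52, 51))) = √(-118 + ((-2235 - 64/3) - 52*(1 + 51²))) = √(-118 + (-6769/3 - 52*(1 + 2601))) = √(-118 + (-6769/3 - 52*2602)) = √(-118 + (-6769/3 - 135304)) = √(-118 - 412681/3) = √(-413035/3) = I*√1239105/3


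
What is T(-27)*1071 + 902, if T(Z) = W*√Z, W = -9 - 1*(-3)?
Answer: 902 - 19278*I*√3 ≈ 902.0 - 33391.0*I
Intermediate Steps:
W = -6 (W = -9 + 3 = -6)
T(Z) = -6*√Z
T(-27)*1071 + 902 = -18*I*√3*1071 + 902 = -19278*I*√3 + 902 = 902 - 19278*I*√3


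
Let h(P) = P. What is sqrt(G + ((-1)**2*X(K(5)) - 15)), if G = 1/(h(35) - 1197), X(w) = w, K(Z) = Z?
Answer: I*sqrt(13503602)/1162 ≈ 3.1624*I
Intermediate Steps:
G = -1/1162 (G = 1/(35 - 1197) = 1/(-1162) = -1/1162 ≈ -0.00086058)
sqrt(G + ((-1)**2*X(K(5)) - 15)) = sqrt(-1/1162 + ((-1)**2*5 - 15)) = sqrt(-1/1162 + (1*5 - 15)) = sqrt(-1/1162 + (5 - 15)) = sqrt(-1/1162 - 10) = sqrt(-11621/1162) = I*sqrt(13503602)/1162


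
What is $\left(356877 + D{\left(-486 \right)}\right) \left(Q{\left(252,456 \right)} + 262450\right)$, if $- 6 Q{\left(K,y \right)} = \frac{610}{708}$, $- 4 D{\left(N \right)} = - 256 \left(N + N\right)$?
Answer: $\frac{18251257469795}{236} \approx 7.7336 \cdot 10^{10}$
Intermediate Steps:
$D{\left(N \right)} = 128 N$ ($D{\left(N \right)} = - \frac{\left(-256\right) \left(N + N\right)}{4} = - \frac{\left(-256\right) 2 N}{4} = - \frac{\left(-512\right) N}{4} = 128 N$)
$Q{\left(K,y \right)} = - \frac{305}{2124}$ ($Q{\left(K,y \right)} = - \frac{610 \cdot \frac{1}{708}}{6} = \left(- \frac{1}{6}\right) \frac{305}{354} = - \frac{305}{2124}$)
$\left(356877 + D{\left(-486 \right)}\right) \left(Q{\left(252,456 \right)} + 262450\right) = \left(356877 + 128 \left(-486\right)\right) \left(- \frac{305}{2124} + 262450\right) = \left(356877 - 62208\right) \frac{557443495}{2124} = 294669 \cdot \frac{557443495}{2124} = \frac{18251257469795}{236}$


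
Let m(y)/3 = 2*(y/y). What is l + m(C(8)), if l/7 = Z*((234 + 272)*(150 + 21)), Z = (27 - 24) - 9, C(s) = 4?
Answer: -3634086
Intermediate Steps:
Z = -6 (Z = 3 - 9 = -6)
m(y) = 6 (m(y) = 3*(2*(y/y)) = 3*(2*1) = 3*2 = 6)
l = -3634092 (l = 7*(-6*(234 + 272)*(150 + 21)) = 7*(-3036*171) = 7*(-6*86526) = 7*(-519156) = -3634092)
l + m(C(8)) = -3634092 + 6 = -3634086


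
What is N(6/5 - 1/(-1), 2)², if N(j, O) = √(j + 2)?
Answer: 21/5 ≈ 4.2000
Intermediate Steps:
N(j, O) = √(2 + j)
N(6/5 - 1/(-1), 2)² = (√(2 + (6/5 - 1/(-1))))² = (√(2 + (6*(⅕) - 1*(-1))))² = (√(2 + (6/5 + 1)))² = (√(2 + 11/5))² = (√(21/5))² = (√105/5)² = 21/5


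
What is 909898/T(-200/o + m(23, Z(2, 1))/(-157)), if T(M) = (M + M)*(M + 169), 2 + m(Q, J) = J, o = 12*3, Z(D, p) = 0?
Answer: -82576097271/164447080 ≈ -502.14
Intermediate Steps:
o = 36
m(Q, J) = -2 + J
T(M) = 2*M*(169 + M) (T(M) = (2*M)*(169 + M) = 2*M*(169 + M))
909898/T(-200/o + m(23, Z(2, 1))/(-157)) = 909898/((2*(-200/36 + (-2 + 0)/(-157))*(169 + (-200/36 + (-2 + 0)/(-157))))) = 909898/((2*(-200*1/36 - 2*(-1/157))*(169 + (-200*1/36 - 2*(-1/157))))) = 909898/((2*(-50/9 + 2/157)*(169 + (-50/9 + 2/157)))) = 909898/((2*(-7832/1413)*(169 - 7832/1413))) = 909898/((2*(-7832/1413)*(230965/1413))) = 909898/(-3617835760/1996569) = 909898*(-1996569/3617835760) = -82576097271/164447080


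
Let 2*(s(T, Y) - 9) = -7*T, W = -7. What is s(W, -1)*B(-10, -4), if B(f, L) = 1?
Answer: 67/2 ≈ 33.500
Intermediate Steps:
s(T, Y) = 9 - 7*T/2 (s(T, Y) = 9 + (-7*T)/2 = 9 - 7*T/2)
s(W, -1)*B(-10, -4) = (9 - 7/2*(-7))*1 = (9 + 49/2)*1 = (67/2)*1 = 67/2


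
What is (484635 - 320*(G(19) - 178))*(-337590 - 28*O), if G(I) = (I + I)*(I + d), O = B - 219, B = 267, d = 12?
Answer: -55800399090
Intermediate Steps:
O = 48 (O = 267 - 219 = 48)
G(I) = 2*I*(12 + I) (G(I) = (I + I)*(I + 12) = (2*I)*(12 + I) = 2*I*(12 + I))
(484635 - 320*(G(19) - 178))*(-337590 - 28*O) = (484635 - 320*(2*19*(12 + 19) - 178))*(-337590 - 28*48) = (484635 - 320*(2*19*31 - 178))*(-337590 - 1344) = (484635 - 320*(1178 - 178))*(-338934) = (484635 - 320*1000)*(-338934) = (484635 - 320000)*(-338934) = 164635*(-338934) = -55800399090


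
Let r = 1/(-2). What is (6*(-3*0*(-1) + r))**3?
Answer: -27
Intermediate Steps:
r = -1/2 ≈ -0.50000
(6*(-3*0*(-1) + r))**3 = (6*(-3*0*(-1) - 1/2))**3 = (6*(0*(-1) - 1/2))**3 = (6*(0 - 1/2))**3 = (6*(-1/2))**3 = (-3)**3 = -27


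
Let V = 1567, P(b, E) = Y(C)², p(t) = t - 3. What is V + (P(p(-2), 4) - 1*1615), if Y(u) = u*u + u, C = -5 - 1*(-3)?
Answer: -44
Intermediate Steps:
C = -2 (C = -5 + 3 = -2)
Y(u) = u + u² (Y(u) = u² + u = u + u²)
p(t) = -3 + t
P(b, E) = 4 (P(b, E) = (-2*(1 - 2))² = (-2*(-1))² = 2² = 4)
V + (P(p(-2), 4) - 1*1615) = 1567 + (4 - 1*1615) = 1567 + (4 - 1615) = 1567 - 1611 = -44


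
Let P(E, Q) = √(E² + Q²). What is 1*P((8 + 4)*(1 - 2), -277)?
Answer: √76873 ≈ 277.26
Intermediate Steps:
1*P((8 + 4)*(1 - 2), -277) = 1*√(((8 + 4)*(1 - 2))² + (-277)²) = 1*√((12*(-1))² + 76729) = 1*√((-12)² + 76729) = 1*√(144 + 76729) = 1*√76873 = √76873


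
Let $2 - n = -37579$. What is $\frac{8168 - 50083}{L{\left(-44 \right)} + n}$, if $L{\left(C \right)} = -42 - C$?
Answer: $- \frac{41915}{37583} \approx -1.1153$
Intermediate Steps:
$n = 37581$ ($n = 2 - -37579 = 2 + 37579 = 37581$)
$\frac{8168 - 50083}{L{\left(-44 \right)} + n} = \frac{8168 - 50083}{\left(-42 - -44\right) + 37581} = - \frac{41915}{\left(-42 + 44\right) + 37581} = - \frac{41915}{2 + 37581} = - \frac{41915}{37583}$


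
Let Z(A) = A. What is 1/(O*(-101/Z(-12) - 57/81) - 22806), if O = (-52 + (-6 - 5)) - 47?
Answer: -54/1277339 ≈ -4.2275e-5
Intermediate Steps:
O = -110 (O = (-52 - 11) - 47 = -63 - 47 = -110)
1/(O*(-101/Z(-12) - 57/81) - 22806) = 1/(-110*(-101/(-12) - 57/81) - 22806) = 1/(-110*(-101*(-1/12) - 57*1/81) - 22806) = 1/(-110*(101/12 - 19/27) - 22806) = 1/(-110*833/108 - 22806) = 1/(-45815/54 - 22806) = 1/(-1277339/54) = -54/1277339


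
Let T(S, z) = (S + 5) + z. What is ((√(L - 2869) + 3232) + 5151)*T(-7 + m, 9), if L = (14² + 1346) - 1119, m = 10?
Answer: 142511 + 17*I*√2446 ≈ 1.4251e+5 + 840.77*I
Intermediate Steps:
T(S, z) = 5 + S + z (T(S, z) = (5 + S) + z = 5 + S + z)
L = 423 (L = (196 + 1346) - 1119 = 1542 - 1119 = 423)
((√(L - 2869) + 3232) + 5151)*T(-7 + m, 9) = ((√(423 - 2869) + 3232) + 5151)*(5 + (-7 + 10) + 9) = ((√(-2446) + 3232) + 5151)*(5 + 3 + 9) = ((I*√2446 + 3232) + 5151)*17 = ((3232 + I*√2446) + 5151)*17 = (8383 + I*√2446)*17 = 142511 + 17*I*√2446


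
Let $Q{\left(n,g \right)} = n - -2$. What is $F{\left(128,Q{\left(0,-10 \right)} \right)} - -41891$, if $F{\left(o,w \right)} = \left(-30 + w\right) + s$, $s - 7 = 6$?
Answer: $41876$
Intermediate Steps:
$s = 13$ ($s = 7 + 6 = 13$)
$Q{\left(n,g \right)} = 2 + n$ ($Q{\left(n,g \right)} = n + 2 = 2 + n$)
$F{\left(o,w \right)} = -17 + w$ ($F{\left(o,w \right)} = \left(-30 + w\right) + 13 = -17 + w$)
$F{\left(128,Q{\left(0,-10 \right)} \right)} - -41891 = \left(-17 + \left(2 + 0\right)\right) - -41891 = \left(-17 + 2\right) + 41891 = -15 + 41891 = 41876$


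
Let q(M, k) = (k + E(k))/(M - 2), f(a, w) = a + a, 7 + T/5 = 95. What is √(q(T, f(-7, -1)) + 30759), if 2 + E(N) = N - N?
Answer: √1475230647/219 ≈ 175.38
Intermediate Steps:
T = 440 (T = -35 + 5*95 = -35 + 475 = 440)
E(N) = -2 (E(N) = -2 + (N - N) = -2 + 0 = -2)
f(a, w) = 2*a
q(M, k) = (-2 + k)/(-2 + M) (q(M, k) = (k - 2)/(M - 2) = (-2 + k)/(-2 + M))
√(q(T, f(-7, -1)) + 30759) = √((-2 + 2*(-7))/(-2 + 440) + 30759) = √((-2 - 14)/438 + 30759) = √((1/438)*(-16) + 30759) = √(-8/219 + 30759) = √(6736213/219) = √1475230647/219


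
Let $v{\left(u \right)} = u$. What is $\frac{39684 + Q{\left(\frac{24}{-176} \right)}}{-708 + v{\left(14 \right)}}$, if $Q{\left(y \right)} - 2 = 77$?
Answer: $- \frac{39763}{694} \approx -57.295$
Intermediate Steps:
$Q{\left(y \right)} = 79$ ($Q{\left(y \right)} = 2 + 77 = 79$)
$\frac{39684 + Q{\left(\frac{24}{-176} \right)}}{-708 + v{\left(14 \right)}} = \frac{39684 + 79}{-708 + 14} = \frac{39763}{-694} = 39763 \left(- \frac{1}{694}\right) = - \frac{39763}{694}$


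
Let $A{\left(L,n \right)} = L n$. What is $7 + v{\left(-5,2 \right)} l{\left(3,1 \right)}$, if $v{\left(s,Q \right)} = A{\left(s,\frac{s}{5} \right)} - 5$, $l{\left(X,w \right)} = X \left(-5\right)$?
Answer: $7$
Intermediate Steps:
$l{\left(X,w \right)} = - 5 X$
$v{\left(s,Q \right)} = -5 + \frac{s^{2}}{5}$ ($v{\left(s,Q \right)} = s \frac{s}{5} - 5 = \frac{s^{2}}{5} - 5 = -5 + \frac{s^{2}}{5}$)
$7 + v{\left(-5,2 \right)} l{\left(3,1 \right)} = 7 + \left(-5 + \frac{\left(-5\right)^{2}}{5}\right) \left(\left(-5\right) 3\right) = 7 + \left(-5 + \frac{1}{5} \cdot 25\right) \left(-15\right) = 7 + \left(-5 + 5\right) \left(-15\right) = 7 + 0 \left(-15\right) = 7 + 0 = 7$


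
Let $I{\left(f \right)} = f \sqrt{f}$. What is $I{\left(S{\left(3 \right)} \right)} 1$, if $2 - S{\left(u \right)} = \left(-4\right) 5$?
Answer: $22 \sqrt{22} \approx 103.19$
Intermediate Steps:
$S{\left(u \right)} = 22$ ($S{\left(u \right)} = 2 - \left(-4\right) 5 = 2 - -20 = 2 + 20 = 22$)
$I{\left(f \right)} = f^{\frac{3}{2}}$
$I{\left(S{\left(3 \right)} \right)} 1 = 22^{\frac{3}{2}} \cdot 1 = 22 \sqrt{22} \cdot 1 = 22 \sqrt{22}$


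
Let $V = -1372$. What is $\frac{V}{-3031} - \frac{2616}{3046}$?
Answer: $- \frac{267856}{659459} \approx -0.40618$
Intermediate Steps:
$\frac{V}{-3031} - \frac{2616}{3046} = - \frac{1372}{-3031} - \frac{2616}{3046} = \left(-1372\right) \left(- \frac{1}{3031}\right) - \frac{1308}{1523} = \frac{196}{433} - \frac{1308}{1523} = - \frac{267856}{659459}$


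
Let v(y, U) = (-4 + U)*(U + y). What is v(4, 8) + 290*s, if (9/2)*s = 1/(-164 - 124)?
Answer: 30959/648 ≈ 47.776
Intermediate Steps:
s = -1/1296 (s = 2/(9*(-164 - 124)) = (2/9)/(-288) = (2/9)*(-1/288) = -1/1296 ≈ -0.00077160)
v(4, 8) + 290*s = (8² - 4*8 - 4*4 + 8*4) + 290*(-1/1296) = (64 - 32 - 16 + 32) - 145/648 = 48 - 145/648 = 30959/648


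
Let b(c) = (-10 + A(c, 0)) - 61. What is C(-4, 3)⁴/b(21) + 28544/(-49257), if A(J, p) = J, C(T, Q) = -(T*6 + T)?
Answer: -15138768896/1231425 ≈ -12294.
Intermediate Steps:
C(T, Q) = -7*T (C(T, Q) = -(6*T + T) = -7*T)
b(c) = -71 + c (b(c) = (-10 + c) - 61 = -71 + c)
C(-4, 3)⁴/b(21) + 28544/(-49257) = (-7*(-4))⁴/(-71 + 21) + 28544/(-49257) = 28⁴/(-50) + 28544*(-1/49257) = 614656*(-1/50) - 28544/49257 = -307328/25 - 28544/49257 = -15138768896/1231425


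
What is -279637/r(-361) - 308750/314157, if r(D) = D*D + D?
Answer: -42658357003/13609281240 ≈ -3.1345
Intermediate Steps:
r(D) = D + D**2 (r(D) = D**2 + D = D + D**2)
-279637/r(-361) - 308750/314157 = -279637*(-1/(361*(1 - 361))) - 308750/314157 = -279637/((-361*(-360))) - 308750*1/314157 = -279637/129960 - 308750/314157 = -42658357003/13609281240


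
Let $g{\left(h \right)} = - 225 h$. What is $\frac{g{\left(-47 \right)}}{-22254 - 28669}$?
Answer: $- \frac{10575}{50923} \approx -0.20767$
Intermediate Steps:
$\frac{g{\left(-47 \right)}}{-22254 - 28669} = \frac{\left(-225\right) \left(-47\right)}{-22254 - 28669} = \frac{10575}{-50923} = 10575 \left(- \frac{1}{50923}\right) = - \frac{10575}{50923}$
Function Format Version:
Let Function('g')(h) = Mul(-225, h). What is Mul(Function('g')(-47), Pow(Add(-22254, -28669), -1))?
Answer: Rational(-10575, 50923) ≈ -0.20767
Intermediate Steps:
Mul(Function('g')(-47), Pow(Add(-22254, -28669), -1)) = Mul(Mul(-225, -47), Pow(Add(-22254, -28669), -1)) = Mul(10575, Pow(-50923, -1)) = Mul(10575, Rational(-1, 50923)) = Rational(-10575, 50923)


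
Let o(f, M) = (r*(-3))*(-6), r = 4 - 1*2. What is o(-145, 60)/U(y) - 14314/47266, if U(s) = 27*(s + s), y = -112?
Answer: -1226009/3970344 ≈ -0.30879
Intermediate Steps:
r = 2 (r = 4 - 2 = 2)
o(f, M) = 36 (o(f, M) = (2*(-3))*(-6) = -6*(-6) = 36)
U(s) = 54*s (U(s) = 27*(2*s) = 54*s)
o(-145, 60)/U(y) - 14314/47266 = 36/((54*(-112))) - 14314/47266 = 36/(-6048) - 14314*1/47266 = 36*(-1/6048) - 7157/23633 = -1/168 - 7157/23633 = -1226009/3970344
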